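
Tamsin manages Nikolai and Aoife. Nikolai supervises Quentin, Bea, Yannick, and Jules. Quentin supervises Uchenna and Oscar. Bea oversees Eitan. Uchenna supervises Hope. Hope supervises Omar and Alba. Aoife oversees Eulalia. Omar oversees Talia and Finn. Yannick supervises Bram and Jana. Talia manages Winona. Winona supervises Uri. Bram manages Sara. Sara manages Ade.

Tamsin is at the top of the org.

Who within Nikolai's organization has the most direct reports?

Nikolai

Direct-report counts within Nikolai's organization: Nikolai has 4; Yannick has 2; Bram has 1; Sara has 1; Bea has 1; Quentin has 2; Uchenna has 1; Hope has 2; Omar has 2; Talia has 1; Winona has 1. The largest is 4, held by Nikolai.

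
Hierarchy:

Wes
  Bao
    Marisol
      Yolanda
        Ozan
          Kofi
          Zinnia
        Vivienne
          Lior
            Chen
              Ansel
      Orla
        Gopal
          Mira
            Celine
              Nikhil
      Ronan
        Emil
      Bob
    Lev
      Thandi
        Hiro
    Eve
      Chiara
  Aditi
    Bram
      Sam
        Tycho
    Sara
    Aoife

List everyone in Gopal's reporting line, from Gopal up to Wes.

Gopal -> Orla -> Marisol -> Bao -> Wes

Gopal reports to Orla. Orla reports to Marisol. Marisol reports to Bao. Bao reports to Wes. Wes is at the top.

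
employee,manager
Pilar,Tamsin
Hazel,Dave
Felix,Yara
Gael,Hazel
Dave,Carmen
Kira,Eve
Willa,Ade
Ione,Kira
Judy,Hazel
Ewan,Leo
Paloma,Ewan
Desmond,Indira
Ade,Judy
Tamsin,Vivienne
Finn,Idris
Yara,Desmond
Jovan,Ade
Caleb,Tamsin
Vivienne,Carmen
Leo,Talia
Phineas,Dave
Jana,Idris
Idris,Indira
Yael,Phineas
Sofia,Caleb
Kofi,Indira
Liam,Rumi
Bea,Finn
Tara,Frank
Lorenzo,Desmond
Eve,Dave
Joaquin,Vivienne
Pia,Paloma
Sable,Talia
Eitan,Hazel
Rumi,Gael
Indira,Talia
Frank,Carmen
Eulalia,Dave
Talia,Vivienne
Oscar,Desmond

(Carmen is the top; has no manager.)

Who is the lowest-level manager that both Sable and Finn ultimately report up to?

Sable's chain of managers is Talia, Vivienne, Carmen. Finn's chain of managers is Idris, Indira, Talia, Vivienne, Carmen. The first manager that appears in both chains is Talia.

Talia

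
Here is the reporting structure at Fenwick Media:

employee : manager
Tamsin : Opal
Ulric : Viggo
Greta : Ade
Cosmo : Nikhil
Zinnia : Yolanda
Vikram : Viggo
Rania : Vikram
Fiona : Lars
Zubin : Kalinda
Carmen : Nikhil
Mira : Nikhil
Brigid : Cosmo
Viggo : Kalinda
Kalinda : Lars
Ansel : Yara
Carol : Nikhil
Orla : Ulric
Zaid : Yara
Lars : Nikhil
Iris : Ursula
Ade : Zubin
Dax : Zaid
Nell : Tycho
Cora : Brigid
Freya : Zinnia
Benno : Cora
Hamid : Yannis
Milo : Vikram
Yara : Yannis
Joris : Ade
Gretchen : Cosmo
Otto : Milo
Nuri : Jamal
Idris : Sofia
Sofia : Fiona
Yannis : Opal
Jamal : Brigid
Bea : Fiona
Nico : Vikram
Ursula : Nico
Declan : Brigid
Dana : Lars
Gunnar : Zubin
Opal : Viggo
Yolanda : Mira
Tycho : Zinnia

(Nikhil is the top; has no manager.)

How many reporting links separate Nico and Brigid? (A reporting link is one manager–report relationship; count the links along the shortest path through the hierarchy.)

Nico is 5 levels below Nikhil, and Brigid is 2 levels below Nikhil (their lowest common manager). The shortest path runs up from Nico to Nikhil and back down to Brigid: 5 + 2 = 7 links.

7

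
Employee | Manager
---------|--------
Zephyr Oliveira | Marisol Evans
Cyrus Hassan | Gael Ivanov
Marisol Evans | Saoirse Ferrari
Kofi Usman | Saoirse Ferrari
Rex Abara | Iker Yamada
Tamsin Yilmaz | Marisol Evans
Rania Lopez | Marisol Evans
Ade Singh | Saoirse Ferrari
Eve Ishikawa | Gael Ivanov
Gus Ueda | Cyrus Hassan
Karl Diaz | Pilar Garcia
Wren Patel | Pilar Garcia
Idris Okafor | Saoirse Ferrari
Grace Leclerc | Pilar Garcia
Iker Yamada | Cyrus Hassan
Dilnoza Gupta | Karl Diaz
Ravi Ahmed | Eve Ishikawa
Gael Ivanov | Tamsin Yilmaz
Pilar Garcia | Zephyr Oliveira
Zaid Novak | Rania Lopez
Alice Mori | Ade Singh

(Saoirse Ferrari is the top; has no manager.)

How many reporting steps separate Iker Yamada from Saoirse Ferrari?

Chain from Iker Yamada up to Saoirse Ferrari: Iker Yamada → Cyrus Hassan → Gael Ivanov → Tamsin Yilmaz → Marisol Evans → Saoirse Ferrari. That is 5 steps up, so Iker Yamada is 5 levels below Saoirse Ferrari.

5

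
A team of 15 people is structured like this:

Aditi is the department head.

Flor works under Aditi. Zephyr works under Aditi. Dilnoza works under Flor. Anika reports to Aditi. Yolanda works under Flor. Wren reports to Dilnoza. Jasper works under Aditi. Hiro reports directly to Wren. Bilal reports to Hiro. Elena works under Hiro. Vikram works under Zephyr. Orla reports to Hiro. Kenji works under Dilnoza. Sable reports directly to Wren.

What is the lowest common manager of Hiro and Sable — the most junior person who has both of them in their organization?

Wren

Hiro's chain of managers is Wren, Dilnoza, Flor, Aditi. Sable's chain of managers is Wren, Dilnoza, Flor, Aditi. The first manager that appears in both chains is Wren.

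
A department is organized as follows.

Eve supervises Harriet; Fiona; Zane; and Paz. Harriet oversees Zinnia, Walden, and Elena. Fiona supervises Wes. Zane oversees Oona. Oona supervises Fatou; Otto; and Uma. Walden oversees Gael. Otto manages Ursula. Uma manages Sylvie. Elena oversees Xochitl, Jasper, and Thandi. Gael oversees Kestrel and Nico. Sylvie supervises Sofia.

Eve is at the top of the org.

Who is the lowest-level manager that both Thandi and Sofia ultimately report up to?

Thandi's chain of managers is Elena, Harriet, Eve. Sofia's chain of managers is Sylvie, Uma, Oona, Zane, Eve. The first manager that appears in both chains is Eve.

Eve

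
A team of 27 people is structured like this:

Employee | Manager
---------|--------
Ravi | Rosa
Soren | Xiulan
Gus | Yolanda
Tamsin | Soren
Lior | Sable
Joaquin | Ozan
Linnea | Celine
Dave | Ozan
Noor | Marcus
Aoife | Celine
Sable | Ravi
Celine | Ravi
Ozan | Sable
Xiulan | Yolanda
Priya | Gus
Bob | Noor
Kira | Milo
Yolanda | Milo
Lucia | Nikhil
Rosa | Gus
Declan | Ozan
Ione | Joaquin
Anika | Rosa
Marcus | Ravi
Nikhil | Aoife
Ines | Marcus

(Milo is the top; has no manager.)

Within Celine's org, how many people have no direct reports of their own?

The people in Celine's organization with no one reporting to them are Linnea, Lucia. That is 2.

2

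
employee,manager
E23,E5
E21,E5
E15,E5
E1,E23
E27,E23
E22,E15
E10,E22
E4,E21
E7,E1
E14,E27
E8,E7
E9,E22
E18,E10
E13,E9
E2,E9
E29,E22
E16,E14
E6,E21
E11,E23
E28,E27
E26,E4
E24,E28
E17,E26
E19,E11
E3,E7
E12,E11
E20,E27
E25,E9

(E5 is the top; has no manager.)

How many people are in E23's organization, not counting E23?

E23 directly manages E1, E27, E11. Under E1: E7, E3, E8 (3). Under E27: E20, E28, E24, E14, E16 (5). Under E11: E12, E19 (2). So E23's organization is 3 direct reports plus everyone under them: 4 + 6 + 3 = 13.

13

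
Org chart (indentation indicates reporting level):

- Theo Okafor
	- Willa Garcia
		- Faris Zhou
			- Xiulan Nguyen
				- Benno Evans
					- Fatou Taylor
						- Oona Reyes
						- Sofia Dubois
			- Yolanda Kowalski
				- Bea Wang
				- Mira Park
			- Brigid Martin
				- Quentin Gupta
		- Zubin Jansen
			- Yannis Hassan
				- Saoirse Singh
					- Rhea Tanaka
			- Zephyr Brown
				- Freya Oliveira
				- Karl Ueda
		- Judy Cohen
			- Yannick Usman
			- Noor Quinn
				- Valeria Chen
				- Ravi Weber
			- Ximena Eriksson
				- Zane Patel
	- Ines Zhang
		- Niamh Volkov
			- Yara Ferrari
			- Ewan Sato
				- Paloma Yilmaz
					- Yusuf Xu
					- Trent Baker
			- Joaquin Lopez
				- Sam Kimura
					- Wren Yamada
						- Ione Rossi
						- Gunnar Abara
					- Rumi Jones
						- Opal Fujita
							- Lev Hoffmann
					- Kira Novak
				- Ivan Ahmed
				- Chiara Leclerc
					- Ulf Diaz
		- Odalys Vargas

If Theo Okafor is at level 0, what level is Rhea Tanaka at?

5

Chain from Rhea Tanaka up to Theo Okafor: Rhea Tanaka → Saoirse Singh → Yannis Hassan → Zubin Jansen → Willa Garcia → Theo Okafor. That is 5 steps up, so Rhea Tanaka is 5 levels below Theo Okafor.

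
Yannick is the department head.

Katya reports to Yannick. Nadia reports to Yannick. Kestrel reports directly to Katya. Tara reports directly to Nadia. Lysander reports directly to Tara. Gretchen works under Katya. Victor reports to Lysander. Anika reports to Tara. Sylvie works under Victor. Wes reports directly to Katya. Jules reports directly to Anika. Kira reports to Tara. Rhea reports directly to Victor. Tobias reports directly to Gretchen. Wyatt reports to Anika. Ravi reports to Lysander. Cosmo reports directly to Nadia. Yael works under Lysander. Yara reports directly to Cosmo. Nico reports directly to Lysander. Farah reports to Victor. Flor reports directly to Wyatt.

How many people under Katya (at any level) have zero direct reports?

3

The people in Katya's organization with no one reporting to them are Wes, Tobias, Kestrel. That is 3.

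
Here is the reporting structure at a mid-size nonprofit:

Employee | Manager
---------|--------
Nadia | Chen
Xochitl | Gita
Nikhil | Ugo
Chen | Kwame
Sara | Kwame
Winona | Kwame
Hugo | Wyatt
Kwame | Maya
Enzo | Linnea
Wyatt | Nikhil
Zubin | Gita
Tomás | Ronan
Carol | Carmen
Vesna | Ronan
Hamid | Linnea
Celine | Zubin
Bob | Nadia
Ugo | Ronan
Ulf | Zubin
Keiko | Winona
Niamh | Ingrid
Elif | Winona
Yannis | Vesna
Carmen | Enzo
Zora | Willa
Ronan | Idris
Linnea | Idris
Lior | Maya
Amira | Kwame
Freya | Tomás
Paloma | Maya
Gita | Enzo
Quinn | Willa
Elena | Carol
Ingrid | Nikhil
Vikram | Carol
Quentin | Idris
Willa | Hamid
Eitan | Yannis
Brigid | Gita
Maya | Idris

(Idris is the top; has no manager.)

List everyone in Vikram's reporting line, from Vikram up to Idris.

Vikram -> Carol -> Carmen -> Enzo -> Linnea -> Idris

Vikram reports to Carol. Carol reports to Carmen. Carmen reports to Enzo. Enzo reports to Linnea. Linnea reports to Idris. Idris is at the top.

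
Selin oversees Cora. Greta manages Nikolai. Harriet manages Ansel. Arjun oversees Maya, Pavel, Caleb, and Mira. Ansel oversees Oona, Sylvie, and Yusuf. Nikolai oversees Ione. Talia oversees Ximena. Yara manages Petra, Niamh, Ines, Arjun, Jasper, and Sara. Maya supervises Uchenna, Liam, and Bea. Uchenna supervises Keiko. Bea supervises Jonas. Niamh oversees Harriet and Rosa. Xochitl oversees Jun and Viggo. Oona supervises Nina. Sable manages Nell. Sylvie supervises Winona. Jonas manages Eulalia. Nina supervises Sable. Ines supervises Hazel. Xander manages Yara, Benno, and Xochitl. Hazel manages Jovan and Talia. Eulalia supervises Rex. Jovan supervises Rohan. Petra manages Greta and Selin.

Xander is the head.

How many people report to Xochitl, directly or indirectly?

Xochitl directly manages Viggo, Jun. Viggo has no reports. Jun has no reports. So Xochitl's organization is 2 direct reports plus everyone under them: 1 + 1 = 2.

2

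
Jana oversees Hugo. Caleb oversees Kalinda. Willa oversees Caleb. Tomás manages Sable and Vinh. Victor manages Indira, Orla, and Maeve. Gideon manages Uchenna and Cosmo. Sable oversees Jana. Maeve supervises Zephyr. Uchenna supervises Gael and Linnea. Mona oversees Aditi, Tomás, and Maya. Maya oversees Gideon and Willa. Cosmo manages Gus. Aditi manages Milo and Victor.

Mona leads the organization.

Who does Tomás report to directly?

Mona

Tomás reports directly to Mona.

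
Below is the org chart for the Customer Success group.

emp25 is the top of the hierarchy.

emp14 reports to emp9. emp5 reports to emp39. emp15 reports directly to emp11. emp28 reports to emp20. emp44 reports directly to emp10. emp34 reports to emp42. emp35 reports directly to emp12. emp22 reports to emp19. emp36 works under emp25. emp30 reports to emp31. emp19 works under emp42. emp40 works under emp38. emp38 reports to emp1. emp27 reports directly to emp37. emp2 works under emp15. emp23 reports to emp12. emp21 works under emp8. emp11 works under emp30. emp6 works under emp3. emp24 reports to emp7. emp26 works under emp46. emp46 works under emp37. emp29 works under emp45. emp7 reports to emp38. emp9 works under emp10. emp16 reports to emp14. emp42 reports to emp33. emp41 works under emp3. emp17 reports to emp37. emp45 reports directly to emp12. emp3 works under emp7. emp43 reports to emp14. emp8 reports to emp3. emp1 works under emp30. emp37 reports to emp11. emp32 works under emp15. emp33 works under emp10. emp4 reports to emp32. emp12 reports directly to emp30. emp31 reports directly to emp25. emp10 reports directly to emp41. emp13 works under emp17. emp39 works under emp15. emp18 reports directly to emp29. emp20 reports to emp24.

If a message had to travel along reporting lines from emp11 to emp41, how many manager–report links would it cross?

6

emp11 is 1 level below emp30, and emp41 is 5 levels below emp30 (their lowest common manager). The shortest path runs up from emp11 to emp30 and back down to emp41: 1 + 5 = 6 links.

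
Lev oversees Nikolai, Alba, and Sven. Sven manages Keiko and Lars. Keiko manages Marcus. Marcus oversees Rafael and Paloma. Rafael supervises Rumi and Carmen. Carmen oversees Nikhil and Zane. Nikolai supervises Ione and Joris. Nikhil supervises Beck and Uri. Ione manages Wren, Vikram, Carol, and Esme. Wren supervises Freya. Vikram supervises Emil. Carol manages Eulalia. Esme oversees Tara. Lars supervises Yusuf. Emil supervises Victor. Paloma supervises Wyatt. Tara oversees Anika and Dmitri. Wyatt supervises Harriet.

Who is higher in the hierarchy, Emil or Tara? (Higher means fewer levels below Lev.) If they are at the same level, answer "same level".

same level

Both Emil and Tara are 4 levels below Lev.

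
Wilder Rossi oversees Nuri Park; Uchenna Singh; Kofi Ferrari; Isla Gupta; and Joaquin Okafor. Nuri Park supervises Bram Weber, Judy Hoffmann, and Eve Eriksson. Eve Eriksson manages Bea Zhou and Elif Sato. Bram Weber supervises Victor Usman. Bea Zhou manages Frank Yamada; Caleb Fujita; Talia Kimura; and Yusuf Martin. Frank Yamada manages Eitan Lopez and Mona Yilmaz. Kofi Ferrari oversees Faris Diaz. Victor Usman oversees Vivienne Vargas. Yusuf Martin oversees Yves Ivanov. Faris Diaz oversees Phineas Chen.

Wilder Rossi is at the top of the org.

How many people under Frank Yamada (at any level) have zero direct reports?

2

The people in Frank Yamada's organization with no one reporting to them are Mona Yilmaz, Eitan Lopez. That is 2.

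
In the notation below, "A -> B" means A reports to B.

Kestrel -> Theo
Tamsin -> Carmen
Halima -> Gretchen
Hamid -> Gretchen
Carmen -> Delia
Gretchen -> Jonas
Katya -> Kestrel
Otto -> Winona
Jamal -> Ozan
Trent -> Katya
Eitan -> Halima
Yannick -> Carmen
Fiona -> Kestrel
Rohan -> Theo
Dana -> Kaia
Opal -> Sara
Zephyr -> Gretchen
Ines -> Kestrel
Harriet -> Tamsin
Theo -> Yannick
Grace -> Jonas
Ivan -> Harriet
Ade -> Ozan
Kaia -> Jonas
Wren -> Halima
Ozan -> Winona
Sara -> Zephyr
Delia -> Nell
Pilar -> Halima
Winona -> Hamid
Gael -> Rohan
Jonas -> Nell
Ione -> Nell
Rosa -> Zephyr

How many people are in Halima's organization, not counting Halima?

3

Halima directly manages Eitan, Wren, Pilar. Eitan has no reports. Wren has no reports. Pilar has no reports. So Halima's organization is 3 direct reports plus everyone under them: 1 + 1 + 1 = 3.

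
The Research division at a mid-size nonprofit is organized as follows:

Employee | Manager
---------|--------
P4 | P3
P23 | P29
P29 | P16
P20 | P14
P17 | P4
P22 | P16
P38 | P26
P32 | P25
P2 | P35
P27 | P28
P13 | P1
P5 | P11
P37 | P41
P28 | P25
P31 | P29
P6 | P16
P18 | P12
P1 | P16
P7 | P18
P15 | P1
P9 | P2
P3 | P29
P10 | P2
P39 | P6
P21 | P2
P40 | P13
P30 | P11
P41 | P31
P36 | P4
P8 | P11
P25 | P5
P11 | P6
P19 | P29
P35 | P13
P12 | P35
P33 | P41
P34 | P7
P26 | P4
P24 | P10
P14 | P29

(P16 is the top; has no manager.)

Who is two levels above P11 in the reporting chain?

P11 reports to P6, and P6 reports to P16. So P11's skip-level manager is P16.

P16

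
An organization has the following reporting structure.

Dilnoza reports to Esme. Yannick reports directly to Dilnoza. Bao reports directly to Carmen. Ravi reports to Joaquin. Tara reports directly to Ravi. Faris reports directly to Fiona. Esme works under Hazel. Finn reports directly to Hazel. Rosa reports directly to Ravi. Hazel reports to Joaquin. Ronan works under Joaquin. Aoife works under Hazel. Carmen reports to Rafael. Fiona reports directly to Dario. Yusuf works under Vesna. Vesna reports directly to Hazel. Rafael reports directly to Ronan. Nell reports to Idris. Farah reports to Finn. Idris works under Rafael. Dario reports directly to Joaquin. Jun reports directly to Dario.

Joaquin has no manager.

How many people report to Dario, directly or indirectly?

3

Dario directly manages Jun, Fiona. Jun has no reports. Under Fiona: Faris (1). So Dario's organization is 2 direct reports plus everyone under them: 1 + 2 = 3.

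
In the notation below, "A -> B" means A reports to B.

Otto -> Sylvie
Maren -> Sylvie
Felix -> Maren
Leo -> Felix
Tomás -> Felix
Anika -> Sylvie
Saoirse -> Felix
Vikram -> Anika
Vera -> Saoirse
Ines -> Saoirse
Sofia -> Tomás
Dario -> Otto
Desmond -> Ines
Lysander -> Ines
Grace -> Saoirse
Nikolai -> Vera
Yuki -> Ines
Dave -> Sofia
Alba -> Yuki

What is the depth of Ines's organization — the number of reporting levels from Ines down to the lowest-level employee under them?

The longest chain under Ines runs Ines → Yuki → Alba, which is 2 levels below Ines.

2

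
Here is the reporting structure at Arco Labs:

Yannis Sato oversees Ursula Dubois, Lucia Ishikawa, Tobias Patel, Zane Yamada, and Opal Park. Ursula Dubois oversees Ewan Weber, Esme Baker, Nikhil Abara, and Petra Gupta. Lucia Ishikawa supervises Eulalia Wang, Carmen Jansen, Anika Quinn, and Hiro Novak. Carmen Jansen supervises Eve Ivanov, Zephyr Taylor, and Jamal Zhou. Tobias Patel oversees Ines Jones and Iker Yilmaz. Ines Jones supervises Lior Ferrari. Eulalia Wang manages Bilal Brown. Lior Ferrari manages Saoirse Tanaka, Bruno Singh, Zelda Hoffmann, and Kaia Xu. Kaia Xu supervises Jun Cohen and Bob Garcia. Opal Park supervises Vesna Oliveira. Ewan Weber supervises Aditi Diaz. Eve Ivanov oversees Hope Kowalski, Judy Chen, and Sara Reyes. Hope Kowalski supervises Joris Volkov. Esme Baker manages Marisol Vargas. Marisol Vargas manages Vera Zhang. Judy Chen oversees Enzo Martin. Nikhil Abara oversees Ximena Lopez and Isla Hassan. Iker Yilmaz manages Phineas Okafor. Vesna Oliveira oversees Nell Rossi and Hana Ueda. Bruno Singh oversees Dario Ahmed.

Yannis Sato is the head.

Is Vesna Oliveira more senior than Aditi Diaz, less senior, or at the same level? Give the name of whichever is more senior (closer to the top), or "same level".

Vesna Oliveira is 2 levels below Yannis Sato; Aditi Diaz is 3. Vesna Oliveira is higher.

Vesna Oliveira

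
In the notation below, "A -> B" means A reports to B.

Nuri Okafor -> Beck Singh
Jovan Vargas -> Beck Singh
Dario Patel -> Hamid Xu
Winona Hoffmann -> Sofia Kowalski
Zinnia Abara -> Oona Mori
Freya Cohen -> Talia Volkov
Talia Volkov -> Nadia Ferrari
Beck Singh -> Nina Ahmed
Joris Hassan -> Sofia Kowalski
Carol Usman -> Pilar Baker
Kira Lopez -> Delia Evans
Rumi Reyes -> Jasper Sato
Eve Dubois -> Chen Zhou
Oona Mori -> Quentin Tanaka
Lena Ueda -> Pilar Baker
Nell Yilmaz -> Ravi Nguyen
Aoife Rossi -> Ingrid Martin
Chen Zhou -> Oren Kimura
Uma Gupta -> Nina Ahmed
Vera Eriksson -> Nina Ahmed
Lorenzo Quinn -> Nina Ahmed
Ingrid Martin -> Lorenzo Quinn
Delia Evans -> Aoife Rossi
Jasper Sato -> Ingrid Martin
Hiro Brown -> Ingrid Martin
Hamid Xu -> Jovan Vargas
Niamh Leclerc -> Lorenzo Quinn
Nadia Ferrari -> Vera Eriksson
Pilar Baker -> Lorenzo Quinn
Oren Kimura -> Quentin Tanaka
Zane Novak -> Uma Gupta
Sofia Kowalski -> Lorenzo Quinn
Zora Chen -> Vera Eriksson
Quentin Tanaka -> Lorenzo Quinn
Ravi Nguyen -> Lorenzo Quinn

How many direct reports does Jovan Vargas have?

Jovan Vargas directly manages Hamid Xu. That is 1 direct report.

1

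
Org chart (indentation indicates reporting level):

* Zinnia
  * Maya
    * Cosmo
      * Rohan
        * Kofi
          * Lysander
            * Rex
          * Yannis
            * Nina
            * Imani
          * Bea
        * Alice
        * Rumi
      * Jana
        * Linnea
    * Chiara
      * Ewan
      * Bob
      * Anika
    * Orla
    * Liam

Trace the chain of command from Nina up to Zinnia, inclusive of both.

Nina reports to Yannis. Yannis reports to Kofi. Kofi reports to Rohan. Rohan reports to Cosmo. Cosmo reports to Maya. Maya reports to Zinnia. Zinnia is at the top.

Nina -> Yannis -> Kofi -> Rohan -> Cosmo -> Maya -> Zinnia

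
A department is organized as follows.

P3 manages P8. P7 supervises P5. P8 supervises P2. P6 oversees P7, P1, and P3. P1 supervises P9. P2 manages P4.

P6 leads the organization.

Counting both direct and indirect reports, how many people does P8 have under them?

P8 directly manages P2. Under P2: P4 (1). That's 2 in total.

2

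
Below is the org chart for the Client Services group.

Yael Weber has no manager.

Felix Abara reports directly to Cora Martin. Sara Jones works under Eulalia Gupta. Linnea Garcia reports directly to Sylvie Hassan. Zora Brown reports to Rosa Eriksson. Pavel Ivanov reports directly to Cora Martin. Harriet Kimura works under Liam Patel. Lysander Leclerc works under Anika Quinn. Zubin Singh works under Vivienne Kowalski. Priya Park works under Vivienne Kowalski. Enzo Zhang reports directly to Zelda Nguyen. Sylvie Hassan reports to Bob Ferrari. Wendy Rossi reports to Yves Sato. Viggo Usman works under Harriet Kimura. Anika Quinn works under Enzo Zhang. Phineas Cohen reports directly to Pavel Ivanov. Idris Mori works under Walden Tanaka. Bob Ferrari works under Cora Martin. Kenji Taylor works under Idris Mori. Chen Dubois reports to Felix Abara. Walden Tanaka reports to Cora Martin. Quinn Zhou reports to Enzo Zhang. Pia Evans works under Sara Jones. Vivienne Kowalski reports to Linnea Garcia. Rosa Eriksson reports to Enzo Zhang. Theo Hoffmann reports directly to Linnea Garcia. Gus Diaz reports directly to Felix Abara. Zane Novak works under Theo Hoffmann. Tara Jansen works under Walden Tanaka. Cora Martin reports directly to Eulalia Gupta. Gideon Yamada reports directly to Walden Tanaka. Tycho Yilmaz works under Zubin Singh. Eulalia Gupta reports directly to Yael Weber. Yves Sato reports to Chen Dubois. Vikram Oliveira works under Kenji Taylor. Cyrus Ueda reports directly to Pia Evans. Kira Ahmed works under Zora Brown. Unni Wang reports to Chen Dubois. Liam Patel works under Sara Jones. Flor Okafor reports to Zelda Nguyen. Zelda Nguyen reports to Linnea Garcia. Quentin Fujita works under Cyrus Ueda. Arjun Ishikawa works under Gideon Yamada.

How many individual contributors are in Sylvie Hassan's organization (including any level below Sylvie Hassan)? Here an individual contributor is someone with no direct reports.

The people in Sylvie Hassan's organization with no one reporting to them are Tycho Yilmaz, Priya Park, Zane Novak, Kira Ahmed, Lysander Leclerc, Quinn Zhou, Flor Okafor. That is 7.

7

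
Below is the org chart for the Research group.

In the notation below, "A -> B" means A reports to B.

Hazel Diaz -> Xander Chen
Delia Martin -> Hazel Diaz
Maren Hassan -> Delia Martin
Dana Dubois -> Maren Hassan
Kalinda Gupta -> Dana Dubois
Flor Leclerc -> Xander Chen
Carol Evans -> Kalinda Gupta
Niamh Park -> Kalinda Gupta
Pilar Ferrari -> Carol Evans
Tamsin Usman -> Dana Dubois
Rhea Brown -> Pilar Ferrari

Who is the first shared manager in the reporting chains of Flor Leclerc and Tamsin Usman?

Xander Chen

Flor Leclerc's chain of managers is Xander Chen. Tamsin Usman's chain of managers is Dana Dubois, Maren Hassan, Delia Martin, Hazel Diaz, Xander Chen. The first manager that appears in both chains is Xander Chen.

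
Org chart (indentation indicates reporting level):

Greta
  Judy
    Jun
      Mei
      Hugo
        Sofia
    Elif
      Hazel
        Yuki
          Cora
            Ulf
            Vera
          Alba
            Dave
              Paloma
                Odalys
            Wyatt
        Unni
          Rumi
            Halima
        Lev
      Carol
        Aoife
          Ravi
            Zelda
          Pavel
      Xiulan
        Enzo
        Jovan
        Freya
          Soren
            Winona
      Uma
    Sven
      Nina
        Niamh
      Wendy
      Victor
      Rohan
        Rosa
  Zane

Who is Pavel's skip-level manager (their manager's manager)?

Pavel reports to Aoife, and Aoife reports to Carol. So Pavel's skip-level manager is Carol.

Carol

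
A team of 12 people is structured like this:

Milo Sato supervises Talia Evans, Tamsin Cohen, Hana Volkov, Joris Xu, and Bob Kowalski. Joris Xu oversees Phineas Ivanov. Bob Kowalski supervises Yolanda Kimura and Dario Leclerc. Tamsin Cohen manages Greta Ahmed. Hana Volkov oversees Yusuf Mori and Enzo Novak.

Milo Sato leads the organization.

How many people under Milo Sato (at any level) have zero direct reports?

7

The people in Milo Sato's organization with no one reporting to them are Phineas Ivanov, Dario Leclerc, Yolanda Kimura, Greta Ahmed, Enzo Novak, Yusuf Mori, Talia Evans. That is 7.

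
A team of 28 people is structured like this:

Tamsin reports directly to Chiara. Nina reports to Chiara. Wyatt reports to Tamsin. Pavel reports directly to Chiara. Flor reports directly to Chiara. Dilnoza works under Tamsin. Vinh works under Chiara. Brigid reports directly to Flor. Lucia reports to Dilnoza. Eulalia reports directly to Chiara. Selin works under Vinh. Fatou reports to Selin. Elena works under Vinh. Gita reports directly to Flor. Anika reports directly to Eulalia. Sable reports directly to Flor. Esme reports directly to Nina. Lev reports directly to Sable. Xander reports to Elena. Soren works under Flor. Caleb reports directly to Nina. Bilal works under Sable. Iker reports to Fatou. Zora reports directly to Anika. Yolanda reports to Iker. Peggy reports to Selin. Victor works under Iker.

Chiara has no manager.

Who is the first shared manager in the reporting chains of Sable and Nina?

Sable's chain of managers is Flor, Chiara. Nina's chain of managers is Chiara. The first manager that appears in both chains is Chiara.

Chiara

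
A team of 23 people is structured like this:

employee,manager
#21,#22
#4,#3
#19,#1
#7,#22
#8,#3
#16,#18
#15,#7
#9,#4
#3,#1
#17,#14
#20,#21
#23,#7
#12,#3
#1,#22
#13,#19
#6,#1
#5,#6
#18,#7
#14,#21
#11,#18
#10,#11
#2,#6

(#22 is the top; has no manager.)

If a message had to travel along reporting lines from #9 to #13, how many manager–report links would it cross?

#9 is 3 levels below #1, and #13 is 2 levels below #1 (their lowest common manager). The shortest path runs up from #9 to #1 and back down to #13: 3 + 2 = 5 links.

5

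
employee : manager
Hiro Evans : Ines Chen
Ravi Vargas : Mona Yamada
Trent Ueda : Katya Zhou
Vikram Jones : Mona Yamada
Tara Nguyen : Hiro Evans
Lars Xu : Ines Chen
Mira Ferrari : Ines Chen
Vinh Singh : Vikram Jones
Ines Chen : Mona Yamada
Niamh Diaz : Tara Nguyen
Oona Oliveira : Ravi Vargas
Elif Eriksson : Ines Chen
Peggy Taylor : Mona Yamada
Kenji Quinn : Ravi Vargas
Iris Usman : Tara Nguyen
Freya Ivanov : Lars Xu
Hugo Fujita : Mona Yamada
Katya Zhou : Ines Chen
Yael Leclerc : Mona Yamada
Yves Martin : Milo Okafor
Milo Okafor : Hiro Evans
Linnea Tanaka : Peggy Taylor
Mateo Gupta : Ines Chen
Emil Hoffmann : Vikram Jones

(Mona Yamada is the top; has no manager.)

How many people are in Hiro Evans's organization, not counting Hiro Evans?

Hiro Evans directly manages Tara Nguyen, Milo Okafor. Under Tara Nguyen: Niamh Diaz, Iris Usman (2). Under Milo Okafor: Yves Martin (1). So Hiro Evans's organization is 2 direct reports plus everyone under them: 3 + 2 = 5.

5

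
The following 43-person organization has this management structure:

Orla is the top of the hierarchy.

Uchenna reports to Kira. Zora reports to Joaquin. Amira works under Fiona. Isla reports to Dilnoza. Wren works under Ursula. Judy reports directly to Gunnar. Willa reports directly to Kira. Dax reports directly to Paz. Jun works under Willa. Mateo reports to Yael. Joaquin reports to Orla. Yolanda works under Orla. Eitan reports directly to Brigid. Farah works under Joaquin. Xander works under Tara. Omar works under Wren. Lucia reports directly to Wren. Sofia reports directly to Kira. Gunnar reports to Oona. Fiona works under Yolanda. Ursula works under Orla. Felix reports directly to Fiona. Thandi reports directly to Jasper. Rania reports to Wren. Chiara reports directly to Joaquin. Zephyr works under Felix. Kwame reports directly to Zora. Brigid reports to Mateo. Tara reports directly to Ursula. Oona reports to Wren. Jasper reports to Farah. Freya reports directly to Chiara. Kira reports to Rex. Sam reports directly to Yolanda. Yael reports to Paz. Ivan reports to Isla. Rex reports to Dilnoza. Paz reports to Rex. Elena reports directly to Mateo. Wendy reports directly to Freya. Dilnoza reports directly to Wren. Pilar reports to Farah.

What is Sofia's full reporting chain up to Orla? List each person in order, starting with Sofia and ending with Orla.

Sofia reports to Kira. Kira reports to Rex. Rex reports to Dilnoza. Dilnoza reports to Wren. Wren reports to Ursula. Ursula reports to Orla. Orla is at the top.

Sofia -> Kira -> Rex -> Dilnoza -> Wren -> Ursula -> Orla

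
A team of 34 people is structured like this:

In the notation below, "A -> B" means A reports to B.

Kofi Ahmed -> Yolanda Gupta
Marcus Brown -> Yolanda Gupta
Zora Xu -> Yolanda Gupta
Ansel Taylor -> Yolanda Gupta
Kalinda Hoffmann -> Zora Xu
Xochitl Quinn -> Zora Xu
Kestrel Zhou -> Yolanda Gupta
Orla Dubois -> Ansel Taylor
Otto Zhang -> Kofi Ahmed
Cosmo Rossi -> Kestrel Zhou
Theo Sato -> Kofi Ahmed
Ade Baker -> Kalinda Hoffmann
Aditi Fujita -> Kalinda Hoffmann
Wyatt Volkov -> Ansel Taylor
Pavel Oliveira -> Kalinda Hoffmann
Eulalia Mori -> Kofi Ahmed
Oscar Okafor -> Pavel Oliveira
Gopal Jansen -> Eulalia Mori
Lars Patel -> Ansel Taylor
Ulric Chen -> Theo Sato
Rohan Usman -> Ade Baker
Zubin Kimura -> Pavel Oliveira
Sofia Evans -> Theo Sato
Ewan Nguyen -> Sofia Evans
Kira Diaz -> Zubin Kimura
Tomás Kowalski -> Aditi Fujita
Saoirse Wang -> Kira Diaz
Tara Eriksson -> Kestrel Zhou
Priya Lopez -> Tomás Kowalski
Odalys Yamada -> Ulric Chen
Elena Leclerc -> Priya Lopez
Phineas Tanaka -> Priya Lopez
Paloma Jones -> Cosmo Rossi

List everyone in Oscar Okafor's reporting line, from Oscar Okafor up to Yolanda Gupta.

Oscar Okafor -> Pavel Oliveira -> Kalinda Hoffmann -> Zora Xu -> Yolanda Gupta

Oscar Okafor reports to Pavel Oliveira. Pavel Oliveira reports to Kalinda Hoffmann. Kalinda Hoffmann reports to Zora Xu. Zora Xu reports to Yolanda Gupta. Yolanda Gupta is at the top.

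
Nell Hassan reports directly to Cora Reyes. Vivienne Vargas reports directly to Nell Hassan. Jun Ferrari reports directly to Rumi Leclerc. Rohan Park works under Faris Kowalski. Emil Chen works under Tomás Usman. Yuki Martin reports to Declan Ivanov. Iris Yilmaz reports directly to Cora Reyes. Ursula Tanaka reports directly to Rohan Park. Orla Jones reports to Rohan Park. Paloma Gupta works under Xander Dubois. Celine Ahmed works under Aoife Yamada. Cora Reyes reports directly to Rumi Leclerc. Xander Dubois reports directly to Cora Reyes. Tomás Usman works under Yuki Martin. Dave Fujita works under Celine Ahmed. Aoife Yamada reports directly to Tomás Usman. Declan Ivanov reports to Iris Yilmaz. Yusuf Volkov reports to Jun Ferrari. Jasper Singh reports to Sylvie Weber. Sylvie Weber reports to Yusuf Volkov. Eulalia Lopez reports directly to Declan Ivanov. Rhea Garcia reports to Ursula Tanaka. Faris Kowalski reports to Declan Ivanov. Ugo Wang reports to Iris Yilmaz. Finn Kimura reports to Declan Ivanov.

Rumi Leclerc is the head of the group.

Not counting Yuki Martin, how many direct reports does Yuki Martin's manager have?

3

Yuki Martin reports to Declan Ivanov. Declan Ivanov's other direct reports are Faris Kowalski, Eulalia Lopez, Finn Kimura — 3 peers.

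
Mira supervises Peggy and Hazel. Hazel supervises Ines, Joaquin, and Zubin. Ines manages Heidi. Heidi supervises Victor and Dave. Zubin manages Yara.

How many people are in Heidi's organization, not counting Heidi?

Heidi directly manages Dave, Victor. Dave has no reports. Victor has no reports. So Heidi's organization is 2 direct reports plus everyone under them: 1 + 1 = 2.

2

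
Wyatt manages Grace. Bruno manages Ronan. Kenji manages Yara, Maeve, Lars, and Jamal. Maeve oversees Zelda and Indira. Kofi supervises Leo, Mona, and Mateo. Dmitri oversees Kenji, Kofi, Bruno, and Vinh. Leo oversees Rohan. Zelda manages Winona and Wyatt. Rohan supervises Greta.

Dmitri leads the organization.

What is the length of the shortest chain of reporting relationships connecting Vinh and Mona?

Vinh is 1 level below Dmitri, and Mona is 2 levels below Dmitri (their lowest common manager). The shortest path runs up from Vinh to Dmitri and back down to Mona: 1 + 2 = 3 links.

3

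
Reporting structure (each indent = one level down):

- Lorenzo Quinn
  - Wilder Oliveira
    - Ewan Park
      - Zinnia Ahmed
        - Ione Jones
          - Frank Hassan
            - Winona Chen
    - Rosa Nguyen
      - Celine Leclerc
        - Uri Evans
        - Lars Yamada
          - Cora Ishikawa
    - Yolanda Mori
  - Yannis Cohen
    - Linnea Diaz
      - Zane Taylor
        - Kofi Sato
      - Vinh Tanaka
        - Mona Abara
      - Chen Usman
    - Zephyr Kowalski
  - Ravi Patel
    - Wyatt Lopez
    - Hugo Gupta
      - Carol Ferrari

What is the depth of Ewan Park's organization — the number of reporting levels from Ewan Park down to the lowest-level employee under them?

The longest chain under Ewan Park runs Ewan Park → Zinnia Ahmed → Ione Jones → Frank Hassan → Winona Chen, which is 4 levels below Ewan Park.

4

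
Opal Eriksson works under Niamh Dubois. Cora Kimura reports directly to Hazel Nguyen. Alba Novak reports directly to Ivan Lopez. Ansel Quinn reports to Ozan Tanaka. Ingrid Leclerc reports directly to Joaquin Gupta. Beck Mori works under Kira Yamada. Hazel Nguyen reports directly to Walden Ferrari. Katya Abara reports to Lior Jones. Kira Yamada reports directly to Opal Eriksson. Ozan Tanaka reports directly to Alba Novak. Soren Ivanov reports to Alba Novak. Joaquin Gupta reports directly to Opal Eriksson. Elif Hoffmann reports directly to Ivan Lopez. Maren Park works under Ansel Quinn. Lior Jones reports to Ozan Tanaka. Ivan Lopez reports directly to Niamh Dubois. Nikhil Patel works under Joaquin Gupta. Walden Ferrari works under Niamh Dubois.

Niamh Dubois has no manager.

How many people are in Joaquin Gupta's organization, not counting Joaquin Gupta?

Joaquin Gupta directly manages Nikhil Patel, Ingrid Leclerc. Nikhil Patel has no reports. Ingrid Leclerc has no reports. So Joaquin Gupta's organization is 2 direct reports plus everyone under them: 1 + 1 = 2.

2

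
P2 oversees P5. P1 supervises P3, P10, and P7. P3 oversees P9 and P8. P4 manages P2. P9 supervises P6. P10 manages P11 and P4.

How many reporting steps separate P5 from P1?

4

Chain from P5 up to P1: P5 → P2 → P4 → P10 → P1. That is 4 steps up, so P5 is 4 levels below P1.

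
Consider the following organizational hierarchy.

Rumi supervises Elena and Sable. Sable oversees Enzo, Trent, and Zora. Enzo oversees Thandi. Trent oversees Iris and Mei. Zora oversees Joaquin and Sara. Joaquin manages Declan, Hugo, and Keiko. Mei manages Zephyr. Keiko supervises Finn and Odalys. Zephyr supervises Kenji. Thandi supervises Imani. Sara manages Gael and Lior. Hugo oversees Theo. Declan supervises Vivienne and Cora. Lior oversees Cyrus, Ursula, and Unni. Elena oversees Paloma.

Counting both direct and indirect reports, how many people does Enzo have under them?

2

Enzo directly manages Thandi. Under Thandi: Imani (1). That's 2 in total.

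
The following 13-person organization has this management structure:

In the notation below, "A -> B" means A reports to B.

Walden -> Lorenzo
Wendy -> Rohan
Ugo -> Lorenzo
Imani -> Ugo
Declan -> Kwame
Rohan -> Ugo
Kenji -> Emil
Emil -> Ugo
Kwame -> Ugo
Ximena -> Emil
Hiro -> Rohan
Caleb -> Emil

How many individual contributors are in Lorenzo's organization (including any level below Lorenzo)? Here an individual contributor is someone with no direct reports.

The people in Lorenzo's organization with no one reporting to them are Walden, Imani, Wendy, Hiro, Declan, Kenji, Ximena, Caleb. That is 8.

8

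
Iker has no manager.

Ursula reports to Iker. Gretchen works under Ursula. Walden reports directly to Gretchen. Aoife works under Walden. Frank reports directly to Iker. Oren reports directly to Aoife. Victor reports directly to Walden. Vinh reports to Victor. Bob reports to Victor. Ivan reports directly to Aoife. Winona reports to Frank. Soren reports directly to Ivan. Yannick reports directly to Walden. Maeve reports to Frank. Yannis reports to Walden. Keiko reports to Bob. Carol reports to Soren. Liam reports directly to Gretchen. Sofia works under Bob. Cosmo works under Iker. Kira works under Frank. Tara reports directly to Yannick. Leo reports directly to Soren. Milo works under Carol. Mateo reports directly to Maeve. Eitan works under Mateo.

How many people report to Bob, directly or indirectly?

2

Bob directly manages Keiko, Sofia. Keiko has no reports. Sofia has no reports. So Bob's organization is 2 direct reports plus everyone under them: 1 + 1 = 2.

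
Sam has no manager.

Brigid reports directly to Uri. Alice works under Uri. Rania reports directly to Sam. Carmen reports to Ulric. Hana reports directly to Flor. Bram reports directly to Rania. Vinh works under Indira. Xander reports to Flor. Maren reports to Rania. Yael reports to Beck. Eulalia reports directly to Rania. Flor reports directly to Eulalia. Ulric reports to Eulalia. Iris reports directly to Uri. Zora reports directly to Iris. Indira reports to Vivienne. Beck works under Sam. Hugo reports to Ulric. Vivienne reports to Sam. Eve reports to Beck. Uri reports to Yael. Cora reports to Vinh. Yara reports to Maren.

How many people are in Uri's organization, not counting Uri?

Uri directly manages Alice, Brigid, Iris. Alice has no reports. Brigid has no reports. Under Iris: Zora (1). So Uri's organization is 3 direct reports plus everyone under them: 1 + 1 + 2 = 4.

4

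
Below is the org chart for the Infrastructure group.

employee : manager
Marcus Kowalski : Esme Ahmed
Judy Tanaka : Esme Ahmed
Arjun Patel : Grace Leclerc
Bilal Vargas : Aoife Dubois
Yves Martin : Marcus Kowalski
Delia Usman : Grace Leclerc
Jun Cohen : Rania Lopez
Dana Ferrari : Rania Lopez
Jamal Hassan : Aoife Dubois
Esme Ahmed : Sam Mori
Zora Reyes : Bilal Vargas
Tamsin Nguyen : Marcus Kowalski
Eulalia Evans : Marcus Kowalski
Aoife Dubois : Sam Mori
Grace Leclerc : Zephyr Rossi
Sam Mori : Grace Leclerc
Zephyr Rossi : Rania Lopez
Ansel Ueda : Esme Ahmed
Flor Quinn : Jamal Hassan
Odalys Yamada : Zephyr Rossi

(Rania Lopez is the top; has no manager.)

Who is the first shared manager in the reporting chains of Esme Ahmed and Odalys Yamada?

Zephyr Rossi

Esme Ahmed's chain of managers is Sam Mori, Grace Leclerc, Zephyr Rossi, Rania Lopez. Odalys Yamada's chain of managers is Zephyr Rossi, Rania Lopez. The first manager that appears in both chains is Zephyr Rossi.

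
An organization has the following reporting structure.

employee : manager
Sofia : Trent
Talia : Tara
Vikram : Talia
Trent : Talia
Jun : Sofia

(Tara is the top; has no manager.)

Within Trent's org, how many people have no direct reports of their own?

1

The only person in Trent's organization with no one reporting to them is Jun. That is 1.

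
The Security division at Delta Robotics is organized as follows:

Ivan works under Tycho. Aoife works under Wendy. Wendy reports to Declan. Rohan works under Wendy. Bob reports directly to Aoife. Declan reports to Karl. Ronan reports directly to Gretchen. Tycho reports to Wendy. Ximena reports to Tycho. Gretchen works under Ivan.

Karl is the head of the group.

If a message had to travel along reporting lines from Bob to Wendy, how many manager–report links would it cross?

2

Bob is in Wendy's organization: the chain from Bob up to Wendy is Bob → Aoife → Wendy, which is 2 links.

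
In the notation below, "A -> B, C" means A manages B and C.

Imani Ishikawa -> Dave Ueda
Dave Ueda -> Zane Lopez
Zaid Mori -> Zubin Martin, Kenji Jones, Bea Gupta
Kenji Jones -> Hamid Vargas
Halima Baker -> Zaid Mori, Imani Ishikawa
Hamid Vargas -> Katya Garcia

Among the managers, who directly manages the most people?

Zaid Mori

Direct-report counts: Halima Baker has 2; Imani Ishikawa has 1; Dave Ueda has 1; Zaid Mori has 3; Kenji Jones has 1; Hamid Vargas has 1. The largest is 3, held by Zaid Mori.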